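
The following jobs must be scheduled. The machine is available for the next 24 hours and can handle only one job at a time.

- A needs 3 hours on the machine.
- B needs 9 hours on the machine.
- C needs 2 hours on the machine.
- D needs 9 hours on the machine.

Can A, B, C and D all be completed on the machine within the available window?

Yes

Running back to back, the jobs need 3 + 9 + 2 + 9 = 23 hours on the machine.
Since 23 ≤ 24, they fit within the window.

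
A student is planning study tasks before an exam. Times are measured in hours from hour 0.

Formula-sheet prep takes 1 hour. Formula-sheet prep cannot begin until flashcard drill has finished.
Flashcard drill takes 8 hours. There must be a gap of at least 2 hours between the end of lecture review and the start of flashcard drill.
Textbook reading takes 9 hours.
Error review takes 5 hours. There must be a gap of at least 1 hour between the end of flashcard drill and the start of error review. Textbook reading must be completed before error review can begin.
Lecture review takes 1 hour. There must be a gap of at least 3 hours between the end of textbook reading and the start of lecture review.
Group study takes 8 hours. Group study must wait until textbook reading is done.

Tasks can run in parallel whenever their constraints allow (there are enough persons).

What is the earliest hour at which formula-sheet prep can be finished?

Nothing blocks textbook reading, so it runs from hour 0 to hour 9.
After textbook reading (finishes hour 9, plus 3-hour gap → hour 12), lecture review can start at hour 12 and finishes at hour 13.
After lecture review (finishes hour 13, plus 2-hour gap → hour 15), flashcard drill can start at hour 15 and finishes at hour 23.
Formula-sheet prep waits on flashcard drill (finishes hour 23), so it starts at hour 23 and finishes at 23 + 1 = hour 24.

24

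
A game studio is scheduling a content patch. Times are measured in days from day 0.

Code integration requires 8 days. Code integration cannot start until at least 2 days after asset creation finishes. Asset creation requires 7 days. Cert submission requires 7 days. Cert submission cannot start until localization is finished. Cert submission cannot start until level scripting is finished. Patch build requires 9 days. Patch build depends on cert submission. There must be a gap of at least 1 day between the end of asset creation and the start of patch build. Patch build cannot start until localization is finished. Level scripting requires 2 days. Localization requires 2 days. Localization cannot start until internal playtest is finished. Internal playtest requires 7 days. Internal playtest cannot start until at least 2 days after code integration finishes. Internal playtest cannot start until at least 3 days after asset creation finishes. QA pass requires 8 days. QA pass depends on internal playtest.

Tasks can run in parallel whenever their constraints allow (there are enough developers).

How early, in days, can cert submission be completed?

35

Nothing blocks level scripting, so it runs from day 0 to day 2.
Asset creation can start immediately at day 0; it finishes at day 7.
Code integration cannot begin until asset creation (finishes day 7, plus 2-day gap → day 9). It runs from day 9 to 9 + 8 = day 17.
Internal playtest has to wait for code integration (finishes day 17, plus 2-day gap → day 19); asset creation (finishes day 7, plus 3-day gap → day 10). The latest of these is day 19, so internal playtest runs day 19 to 19 + 7 = day 26.
Localization cannot begin until internal playtest (finishes day 26). It runs from day 26 to 26 + 2 = day 28.
For cert submission: localization (finishes day 28); level scripting (finishes day 2). Taking the maximum gives a start of day 28, and it finishes at 28 + 7 = day 35.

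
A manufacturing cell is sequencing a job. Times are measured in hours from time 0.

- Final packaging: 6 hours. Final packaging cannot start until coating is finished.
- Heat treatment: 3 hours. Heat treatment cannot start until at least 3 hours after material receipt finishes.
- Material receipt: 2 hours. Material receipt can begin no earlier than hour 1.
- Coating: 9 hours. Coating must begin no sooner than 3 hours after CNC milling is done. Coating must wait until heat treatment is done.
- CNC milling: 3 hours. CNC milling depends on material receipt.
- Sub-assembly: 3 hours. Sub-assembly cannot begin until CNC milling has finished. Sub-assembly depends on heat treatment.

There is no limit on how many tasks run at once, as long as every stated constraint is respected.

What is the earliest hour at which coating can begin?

9

After its own release at hour 1, material receipt can start at hour 1 and finishes at hour 3.
After material receipt (finishes hour 3, plus 3-hour gap → hour 6), heat treatment can start at hour 6 and finishes at hour 9.
After material receipt (finishes hour 3), CNC milling can start at hour 3 and finishes at hour 6.
Coating waits on CNC milling (finishes hour 6, plus 3-hour gap → hour 9); heat treatment (finishes hour 9). The latest of these is hour 9, which is the earliest coating can start.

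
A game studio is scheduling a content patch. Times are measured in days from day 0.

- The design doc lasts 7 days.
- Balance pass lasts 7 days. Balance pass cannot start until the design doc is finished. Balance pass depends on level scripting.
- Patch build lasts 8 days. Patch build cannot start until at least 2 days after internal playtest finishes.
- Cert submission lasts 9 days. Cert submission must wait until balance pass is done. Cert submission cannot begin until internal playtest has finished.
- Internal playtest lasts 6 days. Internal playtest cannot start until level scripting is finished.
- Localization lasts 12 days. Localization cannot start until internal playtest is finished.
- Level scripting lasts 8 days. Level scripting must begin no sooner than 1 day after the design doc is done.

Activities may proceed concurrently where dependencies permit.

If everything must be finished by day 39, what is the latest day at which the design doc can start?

5

Nothing follows localization; the deadline of day 39 is its only limit. It must start by 39 − 12 = day 27.
To finish by day 39, cert submission (duration 9) must start no later than day 30.
To finish by day 39, patch build (duration 8) must start no later than day 31.
Internal playtest has several dependents: localization (must start by day 27); cert submission (must start by day 30); patch build (must start by day 31, minus 2-day gap → day 29). The earliest of those limits is day 27, so internal playtest must start by 27 − 6 = day 21.
Balance pass has to be done before cert submission (must start by day 30). That means finishing by day 30, i.e. starting by 30 − 7 = day 23.
Level scripting must finish in time for internal playtest (must start by day 21); balance pass (must start by day 23). The tightest is day 21, so level scripting must start by 21 − 8 = day 13.
The design doc must finish in time for level scripting (must start by day 13, minus 1-day gap → day 12); balance pass (must start by day 23). The tightest is day 12, so the design doc must start by 12 − 7 = day 5.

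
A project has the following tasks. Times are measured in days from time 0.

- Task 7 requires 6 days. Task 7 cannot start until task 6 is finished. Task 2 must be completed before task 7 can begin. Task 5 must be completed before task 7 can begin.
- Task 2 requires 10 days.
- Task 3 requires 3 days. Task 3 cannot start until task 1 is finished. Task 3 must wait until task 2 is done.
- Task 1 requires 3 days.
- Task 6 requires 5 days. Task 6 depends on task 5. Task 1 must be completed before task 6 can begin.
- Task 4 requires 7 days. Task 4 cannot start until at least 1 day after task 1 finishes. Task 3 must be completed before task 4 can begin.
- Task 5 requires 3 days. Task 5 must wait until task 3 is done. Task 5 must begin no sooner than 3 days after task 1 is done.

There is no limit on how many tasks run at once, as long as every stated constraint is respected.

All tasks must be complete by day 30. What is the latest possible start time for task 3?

To finish by day 30, task 4 (duration 7) must start no later than day 23.
Nothing follows task 7; the deadline of day 30 is its only limit. It must start by 30 − 6 = day 24.
Task 6 feeds into task 7 (must start by day 24); so task 6 must finish by day 24 and therefore start by day 19.
Task 5 must finish in time for task 6 (must start by day 19); task 7 (must start by day 24). The tightest is day 19, so task 5 must start by 19 − 3 = day 16.
Task 3 has several dependents: task 4 (must start by day 23); task 5 (must start by day 16). The earliest of those limits is day 16, so task 3 must start by 16 − 3 = day 13.

13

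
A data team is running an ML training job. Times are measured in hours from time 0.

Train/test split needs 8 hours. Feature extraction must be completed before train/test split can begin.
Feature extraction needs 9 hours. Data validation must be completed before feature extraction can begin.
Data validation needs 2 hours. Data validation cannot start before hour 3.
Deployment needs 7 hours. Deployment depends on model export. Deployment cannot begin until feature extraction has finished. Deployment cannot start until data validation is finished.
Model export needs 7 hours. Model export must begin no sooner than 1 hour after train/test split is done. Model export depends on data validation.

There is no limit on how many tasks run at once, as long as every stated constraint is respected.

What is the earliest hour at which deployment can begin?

Data validation cannot begin until its own release at hour 3. It runs from hour 3 to 3 + 2 = hour 5.
Feature extraction cannot begin until data validation (finishes hour 5). It runs from hour 5 to 5 + 9 = hour 14.
After feature extraction (finishes hour 14), train/test split can start at hour 14 and finishes at hour 22.
For model export: train/test split (finishes hour 22, plus 1-hour gap → hour 23); data validation (finishes hour 5). Taking the maximum gives a start of hour 23, and it finishes at 23 + 7 = hour 30.
Deployment waits on model export (finishes hour 30); feature extraction (finishes hour 14); data validation (finishes hour 5). The latest of these is hour 30, which is the earliest deployment can start.

30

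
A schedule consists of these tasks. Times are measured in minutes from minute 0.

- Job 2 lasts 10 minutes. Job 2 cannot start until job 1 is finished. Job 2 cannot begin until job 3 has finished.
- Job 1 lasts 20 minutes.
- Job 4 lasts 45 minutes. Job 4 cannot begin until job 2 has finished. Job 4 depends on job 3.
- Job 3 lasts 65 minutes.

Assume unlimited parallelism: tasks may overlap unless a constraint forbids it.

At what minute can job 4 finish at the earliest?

Nothing blocks job 3, so it runs from minute 0 to minute 65.
Job 1 can start immediately at minute 0; it finishes at minute 20.
Job 2 cannot start until job 1 (finishes minute 20); job 3 (finishes minute 65). The controlling bound is minute 65, so job 2 finishes at 65 + 10 = minute 75.
Job 4 needs all of job 2 (finishes minute 75); job 3 (finishes minute 65). That puts its earliest start at minute 75; it finishes at 75 + 45 = minute 120.

120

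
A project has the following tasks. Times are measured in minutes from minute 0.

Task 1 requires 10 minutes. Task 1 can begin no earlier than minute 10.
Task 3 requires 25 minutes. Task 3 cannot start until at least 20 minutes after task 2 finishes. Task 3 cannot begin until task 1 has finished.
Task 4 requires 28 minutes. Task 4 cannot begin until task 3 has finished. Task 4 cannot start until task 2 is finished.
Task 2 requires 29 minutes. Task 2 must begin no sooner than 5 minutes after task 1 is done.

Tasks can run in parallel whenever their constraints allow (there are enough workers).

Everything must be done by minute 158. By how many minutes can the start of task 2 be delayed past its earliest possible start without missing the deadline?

31

Task 1 cannot begin until its own release at minute 10. It runs from minute 10 to 10 + 10 = minute 20.
Task 2 waits on task 1 (finishes minute 20, plus 5-minute gap → minute 25), so it starts at minute 25 and finishes at 25 + 29 = minute 54.

Working backward from the deadline:
Task 4 must finish by minute 158; it takes 28 minutes, so it must start by 158 − 28 = minute 130.
Task 3 must finish before task 4 (must start by minute 130). With a 25-minute duration, task 3 must start by 130 − 25 = minute 105.
Task 2 must finish in time for task 3 (must start by minute 105, minus 20-minute gap → minute 85); task 4 (must start by minute 130). The tightest is minute 85, so task 2 must start by 85 − 29 = minute 56.
So task 2 can start as early as minute 25 and as late as minute 56, giving 56 − 25 = 31 minutes of slack.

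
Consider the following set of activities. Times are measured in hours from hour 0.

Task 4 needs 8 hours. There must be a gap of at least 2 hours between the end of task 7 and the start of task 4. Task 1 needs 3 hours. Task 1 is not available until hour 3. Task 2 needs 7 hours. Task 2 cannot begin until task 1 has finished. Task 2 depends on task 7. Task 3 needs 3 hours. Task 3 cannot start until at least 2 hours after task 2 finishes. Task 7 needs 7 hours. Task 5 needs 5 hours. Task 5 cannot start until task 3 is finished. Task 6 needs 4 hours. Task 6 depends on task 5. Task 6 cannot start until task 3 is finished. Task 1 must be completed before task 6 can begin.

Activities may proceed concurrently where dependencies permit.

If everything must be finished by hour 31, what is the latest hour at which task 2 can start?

10

Nothing follows task 6; the deadline of hour 31 is its only limit. It must start by 31 − 4 = hour 27.
Task 5 feeds into task 6 (must start by hour 27); so task 5 must finish by hour 27 and therefore start by hour 22.
Task 3 feeds task 5 (must start by hour 22); task 6 (must start by hour 27). Taking the minimum, task 3 must finish by hour 22 and start by 22 − 3 = hour 19.
Task 2 must finish before task 3 (must start by hour 19, minus 2-hour gap → hour 17). With a 7-hour duration, task 2 must start by 17 − 7 = hour 10.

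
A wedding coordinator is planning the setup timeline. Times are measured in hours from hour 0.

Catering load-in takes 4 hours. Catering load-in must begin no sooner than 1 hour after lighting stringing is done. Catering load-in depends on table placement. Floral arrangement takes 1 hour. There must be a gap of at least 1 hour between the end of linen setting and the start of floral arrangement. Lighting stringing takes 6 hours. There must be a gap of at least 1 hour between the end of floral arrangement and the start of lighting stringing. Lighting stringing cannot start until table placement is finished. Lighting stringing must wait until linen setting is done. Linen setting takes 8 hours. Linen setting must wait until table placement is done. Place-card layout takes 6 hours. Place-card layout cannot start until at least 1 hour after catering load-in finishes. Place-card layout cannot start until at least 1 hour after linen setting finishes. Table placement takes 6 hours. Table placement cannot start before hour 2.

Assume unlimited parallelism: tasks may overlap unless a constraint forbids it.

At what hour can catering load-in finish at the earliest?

30

Table placement waits on its own release at hour 2, so it starts at hour 2 and finishes at 2 + 6 = hour 8.
After table placement (finishes hour 8), linen setting can start at hour 8 and finishes at hour 16.
After linen setting (finishes hour 16, plus 1-hour gap → hour 17), floral arrangement can start at hour 17 and finishes at hour 18.
Lighting stringing needs all of floral arrangement (finishes hour 18, plus 1-hour gap → hour 19); table placement (finishes hour 8); linen setting (finishes hour 16). That puts its earliest start at hour 19; it finishes at 19 + 6 = hour 25.
Catering load-in has to wait for lighting stringing (finishes hour 25, plus 1-hour gap → hour 26); table placement (finishes hour 8). The latest of these is hour 26, so catering load-in runs hour 26 to 26 + 4 = hour 30.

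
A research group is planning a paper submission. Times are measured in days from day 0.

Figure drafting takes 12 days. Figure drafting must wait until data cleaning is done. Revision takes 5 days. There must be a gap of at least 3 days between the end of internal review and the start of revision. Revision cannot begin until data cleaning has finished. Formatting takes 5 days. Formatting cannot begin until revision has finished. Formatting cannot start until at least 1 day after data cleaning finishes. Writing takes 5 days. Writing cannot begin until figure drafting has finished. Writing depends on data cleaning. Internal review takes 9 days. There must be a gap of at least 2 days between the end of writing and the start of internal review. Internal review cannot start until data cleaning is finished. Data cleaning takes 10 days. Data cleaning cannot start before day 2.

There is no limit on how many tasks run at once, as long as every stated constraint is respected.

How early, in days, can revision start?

After its own release at day 2, data cleaning can start at day 2 and finishes at day 12.
After data cleaning (finishes day 12), figure drafting can start at day 12 and finishes at day 24.
Writing needs all of figure drafting (finishes day 24); data cleaning (finishes day 12). That puts its earliest start at day 24; it finishes at 24 + 5 = day 29.
Internal review needs all of writing (finishes day 29, plus 2-day gap → day 31); data cleaning (finishes day 12). That puts its earliest start at day 31; it finishes at 31 + 9 = day 40.
Revision waits on internal review (finishes day 40, plus 3-day gap → day 43); data cleaning (finishes day 12). The latest of these is day 43, which is the earliest revision can start.

43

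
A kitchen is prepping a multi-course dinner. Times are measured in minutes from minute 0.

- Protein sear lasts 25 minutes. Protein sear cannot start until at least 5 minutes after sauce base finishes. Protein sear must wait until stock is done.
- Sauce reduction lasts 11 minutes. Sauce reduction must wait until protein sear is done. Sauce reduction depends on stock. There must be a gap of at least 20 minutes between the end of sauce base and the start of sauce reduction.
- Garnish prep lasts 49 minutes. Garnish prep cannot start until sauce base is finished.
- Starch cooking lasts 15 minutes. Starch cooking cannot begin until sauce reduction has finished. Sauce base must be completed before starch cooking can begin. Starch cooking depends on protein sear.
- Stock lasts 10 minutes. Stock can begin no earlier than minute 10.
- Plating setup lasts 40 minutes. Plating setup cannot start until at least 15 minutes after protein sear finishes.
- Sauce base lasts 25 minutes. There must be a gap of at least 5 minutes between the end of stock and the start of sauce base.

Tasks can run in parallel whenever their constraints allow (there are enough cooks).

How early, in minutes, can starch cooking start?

91

Stock waits on its own release at minute 10, so it starts at minute 10 and finishes at 10 + 10 = minute 20.
Sauce base cannot begin until stock (finishes minute 20, plus 5-minute gap → minute 25). It runs from minute 25 to 25 + 25 = minute 50.
Protein sear needs all of sauce base (finishes minute 50, plus 5-minute gap → minute 55); stock (finishes minute 20). That puts its earliest start at minute 55; it finishes at 55 + 25 = minute 80.
Sauce reduction has to wait for protein sear (finishes minute 80); stock (finishes minute 20); sauce base (finishes minute 50, plus 20-minute gap → minute 70). The latest of these is minute 80, so sauce reduction runs minute 80 to 80 + 11 = minute 91.
Starch cooking waits on sauce reduction (finishes minute 91); sauce base (finishes minute 50); protein sear (finishes minute 80). The latest of these is minute 91, which is the earliest starch cooking can start.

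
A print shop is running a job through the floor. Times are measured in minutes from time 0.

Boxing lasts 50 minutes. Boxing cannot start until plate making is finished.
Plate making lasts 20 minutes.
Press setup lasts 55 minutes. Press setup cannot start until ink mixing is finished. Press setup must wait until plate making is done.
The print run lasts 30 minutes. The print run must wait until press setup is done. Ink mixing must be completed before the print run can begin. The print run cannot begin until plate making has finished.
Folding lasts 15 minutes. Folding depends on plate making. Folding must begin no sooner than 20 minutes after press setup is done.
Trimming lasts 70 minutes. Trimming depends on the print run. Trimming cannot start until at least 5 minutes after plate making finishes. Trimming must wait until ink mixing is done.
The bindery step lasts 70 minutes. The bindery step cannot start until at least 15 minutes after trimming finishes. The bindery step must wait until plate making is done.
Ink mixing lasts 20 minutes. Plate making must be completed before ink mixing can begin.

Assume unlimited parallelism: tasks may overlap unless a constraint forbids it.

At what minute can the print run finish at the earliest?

125

Plate making can start immediately at minute 0; it finishes at minute 20.
Ink mixing cannot begin until plate making (finishes minute 20). It runs from minute 20 to 20 + 20 = minute 40.
Press setup cannot start until ink mixing (finishes minute 40); plate making (finishes minute 20). The controlling bound is minute 40, so press setup finishes at 40 + 55 = minute 95.
The print run has to wait for press setup (finishes minute 95); ink mixing (finishes minute 40); plate making (finishes minute 20). The latest of these is minute 95, so the print run runs minute 95 to 95 + 30 = minute 125.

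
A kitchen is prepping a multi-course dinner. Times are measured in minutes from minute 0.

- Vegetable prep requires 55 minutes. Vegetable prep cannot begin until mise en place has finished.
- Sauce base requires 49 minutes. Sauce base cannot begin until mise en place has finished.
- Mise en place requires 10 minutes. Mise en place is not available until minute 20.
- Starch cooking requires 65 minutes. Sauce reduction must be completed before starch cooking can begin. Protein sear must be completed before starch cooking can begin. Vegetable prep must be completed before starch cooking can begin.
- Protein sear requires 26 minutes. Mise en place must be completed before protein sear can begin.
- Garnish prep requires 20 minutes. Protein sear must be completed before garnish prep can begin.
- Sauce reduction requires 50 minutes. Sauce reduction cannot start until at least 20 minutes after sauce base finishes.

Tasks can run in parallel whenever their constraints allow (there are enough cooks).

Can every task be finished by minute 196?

Mise en place cannot begin until its own release at minute 20. It runs from minute 20 to 20 + 10 = minute 30.
Vegetable prep cannot begin until mise en place (finishes minute 30). It runs from minute 30 to 30 + 55 = minute 85.
Protein sear waits on mise en place (finishes minute 30), so it starts at minute 30 and finishes at 30 + 26 = minute 56.
Garnish prep cannot begin until protein sear (finishes minute 56). It runs from minute 56 to 56 + 20 = minute 76.
Sauce base cannot begin until mise en place (finishes minute 30). It runs from minute 30 to 30 + 49 = minute 79.
Sauce reduction waits on sauce base (finishes minute 79, plus 20-minute gap → minute 99), so it starts at minute 99 and finishes at 99 + 50 = minute 149.
Starch cooking has to wait for sauce reduction (finishes minute 149); protein sear (finishes minute 56); vegetable prep (finishes minute 85). The latest of these is minute 149, so starch cooking runs minute 149 to 149 + 65 = minute 214.
The earliest everything can be done is minute 214, which is after the deadline of 196, so it is not possible.

No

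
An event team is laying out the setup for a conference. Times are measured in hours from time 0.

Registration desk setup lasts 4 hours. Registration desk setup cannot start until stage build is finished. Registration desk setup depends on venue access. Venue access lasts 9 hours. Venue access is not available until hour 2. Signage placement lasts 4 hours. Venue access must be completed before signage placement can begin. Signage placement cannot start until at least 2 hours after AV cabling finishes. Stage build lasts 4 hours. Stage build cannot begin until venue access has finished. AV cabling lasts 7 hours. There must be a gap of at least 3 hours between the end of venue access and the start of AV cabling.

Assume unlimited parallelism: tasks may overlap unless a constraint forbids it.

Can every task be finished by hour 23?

No

Venue access cannot begin until its own release at hour 2. It runs from hour 2 to 2 + 9 = hour 11.
AV cabling waits on venue access (finishes hour 11, plus 3-hour gap → hour 14), so it starts at hour 14 and finishes at 14 + 7 = hour 21.
For signage placement: venue access (finishes hour 11); AV cabling (finishes hour 21, plus 2-hour gap → hour 23). Taking the maximum gives a start of hour 23, and it finishes at 23 + 4 = hour 27.
After venue access (finishes hour 11), stage build can start at hour 11 and finishes at hour 15.
For registration desk setup: stage build (finishes hour 15); venue access (finishes hour 11). Taking the maximum gives a start of hour 15, and it finishes at 15 + 4 = hour 19.
The earliest everything can be done is hour 27, which is after the deadline of 23, so it is not possible.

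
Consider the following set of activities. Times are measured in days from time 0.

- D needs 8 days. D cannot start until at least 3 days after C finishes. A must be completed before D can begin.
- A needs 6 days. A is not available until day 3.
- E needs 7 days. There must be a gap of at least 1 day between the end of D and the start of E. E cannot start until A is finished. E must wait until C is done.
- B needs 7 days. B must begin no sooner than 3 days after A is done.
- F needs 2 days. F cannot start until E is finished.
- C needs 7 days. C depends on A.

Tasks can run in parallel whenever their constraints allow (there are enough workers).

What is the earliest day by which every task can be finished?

A waits on its own release at day 3, so it starts at day 3 and finishes at 3 + 6 = day 9.
After A (finishes day 9), C can start at day 9 and finishes at day 16.
For D: C (finishes day 16, plus 3-day gap → day 19); A (finishes day 9). Taking the maximum gives a start of day 19, and it finishes at 19 + 8 = day 27.
E needs all of D (finishes day 27, plus 1-day gap → day 28); A (finishes day 9); C (finishes day 16). That puts its earliest start at day 28; it finishes at 28 + 7 = day 35.
After E (finishes day 35), F can start at day 35 and finishes at day 37.
B cannot begin until A (finishes day 9, plus 3-day gap → day 12). It runs from day 12 to 12 + 7 = day 19.
All tasks are finished once the last one completes. Finish times: A at 9, B at 19, C at 16, D at 27, E at 35, F at 37. The latest is day 37.

37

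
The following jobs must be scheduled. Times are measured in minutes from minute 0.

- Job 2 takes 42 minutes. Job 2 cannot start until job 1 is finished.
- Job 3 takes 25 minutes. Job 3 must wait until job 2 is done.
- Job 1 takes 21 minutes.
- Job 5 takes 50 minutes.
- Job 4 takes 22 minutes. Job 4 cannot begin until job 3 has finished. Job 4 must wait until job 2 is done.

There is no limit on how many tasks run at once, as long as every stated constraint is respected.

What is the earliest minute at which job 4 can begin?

Job 1 has no prerequisites, so it starts at minute 0 and finishes at minute 21.
Job 2 waits on job 1 (finishes minute 21), so it starts at minute 21 and finishes at 21 + 42 = minute 63.
Job 3 cannot begin until job 2 (finishes minute 63). It runs from minute 63 to 63 + 25 = minute 88.
Job 4 waits on job 3 (finishes minute 88); job 2 (finishes minute 63). The latest of these is minute 88, which is the earliest job 4 can start.

88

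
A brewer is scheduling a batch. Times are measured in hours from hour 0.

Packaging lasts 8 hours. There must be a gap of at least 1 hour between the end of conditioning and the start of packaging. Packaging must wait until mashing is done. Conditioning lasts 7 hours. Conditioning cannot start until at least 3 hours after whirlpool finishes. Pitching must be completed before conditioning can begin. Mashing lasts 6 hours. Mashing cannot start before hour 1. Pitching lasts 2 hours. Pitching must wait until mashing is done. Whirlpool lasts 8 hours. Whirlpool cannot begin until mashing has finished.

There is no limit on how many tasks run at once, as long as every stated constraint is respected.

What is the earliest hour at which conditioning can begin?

18

Mashing waits on its own release at hour 1, so it starts at hour 1 and finishes at 1 + 6 = hour 7.
Pitching waits on mashing (finishes hour 7), so it starts at hour 7 and finishes at 7 + 2 = hour 9.
After mashing (finishes hour 7), whirlpool can start at hour 7 and finishes at hour 15.
Conditioning waits on whirlpool (finishes hour 15, plus 3-hour gap → hour 18); pitching (finishes hour 9). The latest of these is hour 18, which is the earliest conditioning can start.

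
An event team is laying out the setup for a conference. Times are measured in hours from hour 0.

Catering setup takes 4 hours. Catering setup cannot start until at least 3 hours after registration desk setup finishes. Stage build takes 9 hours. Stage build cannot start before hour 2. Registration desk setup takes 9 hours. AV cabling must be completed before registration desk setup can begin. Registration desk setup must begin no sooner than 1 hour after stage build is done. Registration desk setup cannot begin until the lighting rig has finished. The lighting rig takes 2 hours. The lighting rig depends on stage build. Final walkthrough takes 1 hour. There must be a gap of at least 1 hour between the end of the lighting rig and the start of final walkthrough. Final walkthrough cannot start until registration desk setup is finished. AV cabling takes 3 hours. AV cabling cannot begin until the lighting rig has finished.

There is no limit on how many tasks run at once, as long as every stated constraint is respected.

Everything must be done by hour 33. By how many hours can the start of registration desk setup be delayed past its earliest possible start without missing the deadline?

Stage build waits on its own release at hour 2, so it starts at hour 2 and finishes at 2 + 9 = hour 11.
The lighting rig waits on stage build (finishes hour 11), so it starts at hour 11 and finishes at 11 + 2 = hour 13.
AV cabling cannot begin until the lighting rig (finishes hour 13). It runs from hour 13 to 13 + 3 = hour 16.
For registration desk setup: AV cabling (finishes hour 16); stage build (finishes hour 11, plus 1-hour gap → hour 12); the lighting rig (finishes hour 13). Taking the maximum gives a start of hour 16, and it finishes at 16 + 9 = hour 25.

Working backward from the deadline:
Nothing follows catering setup; the deadline of hour 33 is its only limit. It must start by 33 − 4 = hour 29.
To finish by hour 33, final walkthrough (duration 1) must start no later than hour 32.
Registration desk setup has several dependents: catering setup (must start by hour 29, minus 3-hour gap → hour 26); final walkthrough (must start by hour 32). The earliest of those limits is hour 26, so registration desk setup must start by 26 − 9 = hour 17.
So registration desk setup can start as early as hour 16 and as late as hour 17, giving 17 − 16 = 1 hour of slack.

1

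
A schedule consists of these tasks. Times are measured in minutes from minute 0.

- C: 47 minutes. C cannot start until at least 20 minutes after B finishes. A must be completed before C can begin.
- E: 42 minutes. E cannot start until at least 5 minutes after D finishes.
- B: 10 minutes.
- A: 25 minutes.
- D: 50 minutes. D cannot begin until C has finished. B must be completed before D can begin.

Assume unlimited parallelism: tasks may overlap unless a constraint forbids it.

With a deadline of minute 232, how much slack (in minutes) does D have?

B can start immediately at minute 0; it finishes at minute 10.
Nothing blocks A, so it runs from minute 0 to minute 25.
C needs all of B (finishes minute 10, plus 20-minute gap → minute 30); A (finishes minute 25). That puts its earliest start at minute 30; it finishes at 30 + 47 = minute 77.
For D: C (finishes minute 77); B (finishes minute 10). Taking the maximum gives a start of minute 77, and it finishes at 77 + 50 = minute 127.

Working backward from the deadline:
Nothing follows E; the deadline of minute 232 is its only limit. It must start by 232 − 42 = minute 190.
D feeds into E (must start by minute 190, minus 5-minute gap → minute 185); so D must finish by minute 185 and therefore start by minute 135.
So D can start as early as minute 77 and as late as minute 135, giving 135 − 77 = 58 minutes of slack.

58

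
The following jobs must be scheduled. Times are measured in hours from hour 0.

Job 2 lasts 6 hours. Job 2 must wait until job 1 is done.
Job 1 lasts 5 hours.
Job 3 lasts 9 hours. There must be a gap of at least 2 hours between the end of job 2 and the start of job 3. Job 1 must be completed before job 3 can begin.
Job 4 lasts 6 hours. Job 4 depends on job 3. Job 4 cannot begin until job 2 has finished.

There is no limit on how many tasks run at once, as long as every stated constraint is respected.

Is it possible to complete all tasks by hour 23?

No

Job 1 has no prerequisites, so it starts at hour 0 and finishes at hour 5.
After job 1 (finishes hour 5), job 2 can start at hour 5 and finishes at hour 11.
Job 3 cannot start until job 2 (finishes hour 11, plus 2-hour gap → hour 13); job 1 (finishes hour 5). The controlling bound is hour 13, so job 3 finishes at 13 + 9 = hour 22.
For job 4: job 3 (finishes hour 22); job 2 (finishes hour 11). Taking the maximum gives a start of hour 22, and it finishes at 22 + 6 = hour 28.
The earliest everything can be done is hour 28, which is after the deadline of 23, so it is not possible.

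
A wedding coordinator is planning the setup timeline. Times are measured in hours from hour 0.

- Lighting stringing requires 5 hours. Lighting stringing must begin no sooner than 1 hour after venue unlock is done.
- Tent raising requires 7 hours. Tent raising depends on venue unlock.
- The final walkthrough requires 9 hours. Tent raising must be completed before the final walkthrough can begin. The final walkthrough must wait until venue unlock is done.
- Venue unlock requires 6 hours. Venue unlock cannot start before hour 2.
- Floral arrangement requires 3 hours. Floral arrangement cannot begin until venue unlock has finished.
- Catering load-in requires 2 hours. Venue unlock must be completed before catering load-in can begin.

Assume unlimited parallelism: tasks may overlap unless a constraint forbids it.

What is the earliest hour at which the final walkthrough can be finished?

Venue unlock cannot begin until its own release at hour 2. It runs from hour 2 to 2 + 6 = hour 8.
Tent raising cannot begin until venue unlock (finishes hour 8). It runs from hour 8 to 8 + 7 = hour 15.
The final walkthrough cannot start until tent raising (finishes hour 15); venue unlock (finishes hour 8). The controlling bound is hour 15, so the final walkthrough finishes at 15 + 9 = hour 24.

24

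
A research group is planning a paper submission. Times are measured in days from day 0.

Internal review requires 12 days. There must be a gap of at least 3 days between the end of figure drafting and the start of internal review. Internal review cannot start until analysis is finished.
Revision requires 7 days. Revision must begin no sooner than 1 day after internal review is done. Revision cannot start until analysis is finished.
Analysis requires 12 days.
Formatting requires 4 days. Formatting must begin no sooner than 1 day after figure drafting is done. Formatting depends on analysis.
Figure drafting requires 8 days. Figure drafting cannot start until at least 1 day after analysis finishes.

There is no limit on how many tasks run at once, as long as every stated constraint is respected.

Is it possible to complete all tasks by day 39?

Analysis can start immediately at day 0; it finishes at day 12.
Figure drafting waits on analysis (finishes day 12, plus 1-day gap → day 13), so it starts at day 13 and finishes at 13 + 8 = day 21.
For formatting: figure drafting (finishes day 21, plus 1-day gap → day 22); analysis (finishes day 12). Taking the maximum gives a start of day 22, and it finishes at 22 + 4 = day 26.
Internal review cannot start until figure drafting (finishes day 21, plus 3-day gap → day 24); analysis (finishes day 12). The controlling bound is day 24, so internal review finishes at 24 + 12 = day 36.
Revision needs all of internal review (finishes day 36, plus 1-day gap → day 37); analysis (finishes day 12). That puts its earliest start at day 37; it finishes at 37 + 7 = day 44.
The earliest everything can be done is day 44, which is after the deadline of 39, so it is not possible.

No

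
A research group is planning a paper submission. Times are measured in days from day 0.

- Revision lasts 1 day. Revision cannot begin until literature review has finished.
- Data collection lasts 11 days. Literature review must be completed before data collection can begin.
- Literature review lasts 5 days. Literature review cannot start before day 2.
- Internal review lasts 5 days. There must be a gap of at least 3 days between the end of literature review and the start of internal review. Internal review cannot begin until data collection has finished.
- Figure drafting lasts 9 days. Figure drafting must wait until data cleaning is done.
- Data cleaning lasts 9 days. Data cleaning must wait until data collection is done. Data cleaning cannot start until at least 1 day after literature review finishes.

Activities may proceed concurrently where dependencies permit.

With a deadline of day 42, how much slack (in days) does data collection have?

6

Literature review cannot begin until its own release at day 2. It runs from day 2 to 2 + 5 = day 7.
Data collection cannot begin until literature review (finishes day 7). It runs from day 7 to 7 + 11 = day 18.

Working backward from the deadline:
Nothing follows figure drafting; the deadline of day 42 is its only limit. It must start by 42 − 9 = day 33.
Since figure drafting (must start by day 33) depends on it, data cleaning must finish by day 33. Backing off its 9-day duration gives a latest start of day 24.
Nothing follows internal review; the deadline of day 42 is its only limit. It must start by 42 − 5 = day 37.
For data collection: data cleaning (must start by day 24); internal review (must start by day 37). The most restrictive is day 24; with an 11-day duration, data collection must start by day 13.
So data collection can start as early as day 7 and as late as day 13, giving 13 − 7 = 6 days of slack.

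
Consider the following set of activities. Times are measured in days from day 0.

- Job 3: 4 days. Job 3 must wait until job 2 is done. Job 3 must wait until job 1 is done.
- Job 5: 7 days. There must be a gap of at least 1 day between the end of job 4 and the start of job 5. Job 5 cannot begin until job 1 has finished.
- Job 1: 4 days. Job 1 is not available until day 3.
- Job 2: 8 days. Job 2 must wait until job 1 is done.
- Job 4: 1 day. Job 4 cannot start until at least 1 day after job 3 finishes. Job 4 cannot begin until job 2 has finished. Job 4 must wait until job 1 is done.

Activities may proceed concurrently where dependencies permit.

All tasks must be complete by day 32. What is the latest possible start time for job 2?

10

Job 5 has no dependents, so it just needs to finish by day 32. Starting by 32 − 7 = day 25 achieves that.
Job 4 must finish before job 5 (must start by day 25, minus 1-day gap → day 24). With a 1-day duration, job 4 must start by 24 − 1 = day 23.
Since job 4 (must start by day 23, minus 1-day gap → day 22) depends on it, job 3 must finish by day 22. Backing off its 4-day duration gives a latest start of day 18.
For job 2: job 3 (must start by day 18); job 4 (must start by day 23). The most restrictive is day 18; with an 8-day duration, job 2 must start by day 10.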